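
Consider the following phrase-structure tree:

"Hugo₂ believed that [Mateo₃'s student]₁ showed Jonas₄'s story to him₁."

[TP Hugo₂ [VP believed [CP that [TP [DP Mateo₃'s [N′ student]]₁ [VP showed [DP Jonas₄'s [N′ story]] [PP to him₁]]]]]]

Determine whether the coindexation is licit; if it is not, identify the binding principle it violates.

Principle B

The two coindexed NPs are *[Mateo₃'s student]₁* and *him₁*.
*him₁* is a pronoun. Its binding domain is the embedded TP, whose subject is [Mateo₃'s student]₁.
*[Mateo₃'s student]₁* c-commands it within that domain and carries the same index.
The pronoun is locally bound → Principle B violation.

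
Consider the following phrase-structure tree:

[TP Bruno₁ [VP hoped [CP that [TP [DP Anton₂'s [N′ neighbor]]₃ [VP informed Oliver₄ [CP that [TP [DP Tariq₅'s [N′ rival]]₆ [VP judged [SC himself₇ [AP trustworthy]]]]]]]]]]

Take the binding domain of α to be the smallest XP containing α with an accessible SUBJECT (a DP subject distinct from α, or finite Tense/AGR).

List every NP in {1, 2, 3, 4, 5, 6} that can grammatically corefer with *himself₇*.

*himself* is an anaphor, so Principle A applies: it must be bound in its binding domain.
Binding domain of *himself₇*: the embedded TP, whose subject is [Tariq₅'s rival]₆.
*Bruno₁* c-commands the anaphor but is outside its binding domain → cannot satisfy Principle A.
*Anton₂* does not c-command the anaphor → cannot bind it.
*[Anton₂'s neighbor]₃* c-commands the anaphor but is outside its binding domain → cannot satisfy Principle A.
*Oliver₄* c-commands the anaphor but is outside its binding domain → cannot satisfy Principle A.
*Tariq₅* does not c-command the anaphor → cannot bind it.
*[Tariq₅'s rival]₆* c-commands the anaphor within its binding domain → licit binder.

{6}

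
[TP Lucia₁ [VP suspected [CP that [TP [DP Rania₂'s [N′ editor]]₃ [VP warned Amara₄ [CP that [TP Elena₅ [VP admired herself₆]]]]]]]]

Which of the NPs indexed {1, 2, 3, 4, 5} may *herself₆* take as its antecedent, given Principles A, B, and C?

*herself* is an anaphor, so Principle A applies: it must be bound in its binding domain.
Binding domain of *herself₆*: the embedded TP, whose subject is Elena₅.
*Lucia₁* c-commands the anaphor but is outside its binding domain → cannot satisfy Principle A.
*Rania₂* does not c-command the anaphor → cannot bind it.
*[Rania₂'s editor]₃* c-commands the anaphor but is outside its binding domain → cannot satisfy Principle A.
*Amara₄* c-commands the anaphor but is outside its binding domain → cannot satisfy Principle A.
*Elena₅* c-commands the anaphor within its binding domain → licit binder.

{5}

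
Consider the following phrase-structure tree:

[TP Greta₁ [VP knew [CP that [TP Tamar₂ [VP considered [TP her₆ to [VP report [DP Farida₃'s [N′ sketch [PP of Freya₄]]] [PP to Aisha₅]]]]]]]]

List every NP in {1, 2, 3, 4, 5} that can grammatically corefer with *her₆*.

*her* is a pronoun, so Principle B applies: it must be free in its binding domain.
Binding domain of *her₆*: the embedded TP, whose subject is Tamar₂.
*Greta₁* c-commands the pronoun but from outside its binding domain, and is not c-commanded by it → coindexation permitted.
*Tamar₂* c-commands the pronoun within its binding domain → coindexation would violate Principle B.
*Farida₃*: the pronoun c-commands this R-expression → coindexation would violate Principle C on *Farida₃*.
*Freya₄*: the pronoun c-commands this R-expression → coindexation would violate Principle C on *Freya₄*.
*Aisha₅*: the pronoun c-commands this R-expression → coindexation would violate Principle C on *Aisha₅*.

{1}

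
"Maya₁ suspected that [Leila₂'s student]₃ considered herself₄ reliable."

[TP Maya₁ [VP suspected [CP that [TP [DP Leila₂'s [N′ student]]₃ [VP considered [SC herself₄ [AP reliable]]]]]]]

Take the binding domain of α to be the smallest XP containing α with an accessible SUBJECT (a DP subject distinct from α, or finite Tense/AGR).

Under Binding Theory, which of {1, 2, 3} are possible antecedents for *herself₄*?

{3}

*herself* is an anaphor, so Principle A applies: it must be bound in its binding domain.
Binding domain of *herself₄*: the embedded TP, whose subject is [Leila₂'s student]₃.
*Maya₁* c-commands the anaphor but is outside its binding domain → cannot satisfy Principle A.
*Leila₂* does not c-command the anaphor → cannot bind it.
*[Leila₂'s student]₃* c-commands the anaphor within its binding domain → licit binder.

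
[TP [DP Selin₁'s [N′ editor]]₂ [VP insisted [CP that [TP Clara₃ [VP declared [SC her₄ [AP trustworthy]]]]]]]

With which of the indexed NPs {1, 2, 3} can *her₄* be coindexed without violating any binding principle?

*her* is a pronoun, so Principle B applies: it must be free in its binding domain.
Binding domain of *her₄*: the embedded TP, whose subject is Clara₃.
*Selin₁* and the pronoun do not c-command one another → neither Principle B nor Principle C is at stake; coindexation permitted.
*[Selin₁'s editor]₂* c-commands the pronoun but from outside its binding domain, and is not c-commanded by it → coindexation permitted.
*Clara₃* c-commands the pronoun within its binding domain → coindexation would violate Principle B.

{1, 2}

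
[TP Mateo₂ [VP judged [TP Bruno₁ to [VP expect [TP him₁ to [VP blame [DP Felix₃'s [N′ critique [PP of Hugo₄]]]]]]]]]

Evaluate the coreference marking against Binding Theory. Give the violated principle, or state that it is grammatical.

The two coindexed NPs are *Bruno₁* and *him₁*.
*him₁* is a pronoun. Its binding domain is the embedded TP, whose subject is Bruno₁.
*Bruno₁* c-commands it within that domain and carries the same index.
The pronoun is locally bound → Principle B violation.

Principle B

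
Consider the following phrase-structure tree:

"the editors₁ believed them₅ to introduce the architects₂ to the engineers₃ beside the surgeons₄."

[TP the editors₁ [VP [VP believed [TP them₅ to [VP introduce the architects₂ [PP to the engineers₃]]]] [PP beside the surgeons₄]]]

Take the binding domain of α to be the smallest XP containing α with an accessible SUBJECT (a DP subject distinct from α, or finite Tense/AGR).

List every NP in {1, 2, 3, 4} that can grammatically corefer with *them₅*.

*them* is a pronoun, so Principle B applies: it must be free in its binding domain.
Binding domain of *them₅*: the matrix TP, whose subject is the editors₁.
*the editors₁* c-commands the pronoun within its binding domain → coindexation would violate Principle B.
*the architects₂*: the pronoun c-commands this R-expression → coindexation would violate Principle C on *the architects₂*.
*the engineers₃*: the pronoun c-commands this R-expression → coindexation would violate Principle C on *the engineers₃*.
*the surgeons₄* and the pronoun do not c-command one another → neither Principle B nor Principle C is at stake; coindexation permitted.

{4}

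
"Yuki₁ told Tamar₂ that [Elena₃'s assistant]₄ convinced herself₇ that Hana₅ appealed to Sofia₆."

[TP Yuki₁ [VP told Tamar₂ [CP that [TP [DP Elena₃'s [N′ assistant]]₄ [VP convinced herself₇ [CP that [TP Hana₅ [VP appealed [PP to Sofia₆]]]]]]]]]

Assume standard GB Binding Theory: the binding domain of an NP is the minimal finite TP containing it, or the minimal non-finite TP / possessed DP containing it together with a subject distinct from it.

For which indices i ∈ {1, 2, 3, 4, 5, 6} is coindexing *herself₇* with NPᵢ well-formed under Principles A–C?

*herself* is an anaphor, so Principle A applies: it must be bound in its binding domain.
Binding domain of *herself₇*: the embedded TP, whose subject is [Elena₃'s assistant]₄.
*Yuki₁* c-commands the anaphor but is outside its binding domain → cannot satisfy Principle A.
*Tamar₂* c-commands the anaphor but is outside its binding domain → cannot satisfy Principle A.
*Elena₃* does not c-command the anaphor → cannot bind it.
*[Elena₃'s assistant]₄* c-commands the anaphor within its binding domain → licit binder.
*Hana₅* does not c-command the anaphor → cannot bind it.
*Sofia₆* does not c-command the anaphor → cannot bind it.

{4}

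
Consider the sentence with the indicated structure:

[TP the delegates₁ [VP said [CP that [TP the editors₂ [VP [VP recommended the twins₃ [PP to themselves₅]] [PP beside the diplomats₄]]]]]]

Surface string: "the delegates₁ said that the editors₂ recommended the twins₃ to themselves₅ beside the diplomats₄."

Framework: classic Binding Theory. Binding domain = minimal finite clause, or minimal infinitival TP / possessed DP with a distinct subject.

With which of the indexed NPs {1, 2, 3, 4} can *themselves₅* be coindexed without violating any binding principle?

*themselves* is an anaphor, so Principle A applies: it must be bound in its binding domain.
Binding domain of *themselves₅*: the embedded TP, whose subject is the editors₂.
*the delegates₁* c-commands the anaphor but is outside its binding domain → cannot satisfy Principle A.
*the editors₂* c-commands the anaphor within its binding domain → licit binder.
*the twins₃* c-commands the anaphor within its binding domain → licit binder.
*the diplomats₄* does not c-command the anaphor → cannot bind it.

{2, 3}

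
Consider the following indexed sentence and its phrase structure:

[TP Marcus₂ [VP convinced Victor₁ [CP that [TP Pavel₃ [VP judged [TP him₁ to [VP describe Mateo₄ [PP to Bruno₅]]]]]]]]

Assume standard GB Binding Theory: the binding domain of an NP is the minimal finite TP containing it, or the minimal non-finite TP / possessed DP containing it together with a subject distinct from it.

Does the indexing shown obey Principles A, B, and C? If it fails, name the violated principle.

The two coindexed NPs are *Victor₁* and *him₁*.
*him₁* is a pronoun; its binding domain is the embedded TP, whose subject is Pavel₃. Within that domain it is c-commanded only by *Pavel₃*, which carries a different index — the pronoun is free locally, so Principle B holds.
*Victor₁* is an R-expression; *him₁* does not c-command it, and no other NP shares its index, so Principle C is satisfied.
All principles are respected.

grammatical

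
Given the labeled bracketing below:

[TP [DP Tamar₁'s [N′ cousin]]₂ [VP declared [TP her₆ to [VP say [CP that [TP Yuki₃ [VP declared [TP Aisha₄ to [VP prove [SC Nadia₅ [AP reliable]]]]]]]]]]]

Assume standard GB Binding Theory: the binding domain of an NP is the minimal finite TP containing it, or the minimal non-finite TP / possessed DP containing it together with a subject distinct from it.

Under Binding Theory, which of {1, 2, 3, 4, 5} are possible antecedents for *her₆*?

*her* is a pronoun, so Principle B applies: it must be free in its binding domain.
Binding domain of *her₆*: the matrix TP, whose subject is [Tamar₁'s cousin]₂.
*Tamar₁* and the pronoun do not c-command one another → neither Principle B nor Principle C is at stake; coindexation permitted.
*[Tamar₁'s cousin]₂* c-commands the pronoun within its binding domain → coindexation would violate Principle B.
*Yuki₃*: the pronoun c-commands this R-expression → coindexation would violate Principle C on *Yuki₃*.
*Aisha₄*: the pronoun c-commands this R-expression → coindexation would violate Principle C on *Aisha₄*.
*Nadia₅*: the pronoun c-commands this R-expression → coindexation would violate Principle C on *Nadia₅*.

{1}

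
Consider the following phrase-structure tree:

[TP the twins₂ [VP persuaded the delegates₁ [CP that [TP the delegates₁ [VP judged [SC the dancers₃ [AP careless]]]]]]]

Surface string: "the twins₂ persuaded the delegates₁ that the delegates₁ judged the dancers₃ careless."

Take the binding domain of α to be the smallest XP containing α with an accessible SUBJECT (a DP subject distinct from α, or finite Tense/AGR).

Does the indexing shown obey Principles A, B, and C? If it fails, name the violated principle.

Principle C

The two coindexed NPs are *the delegates₁* (the higher occurrence) and *the delegates₁* (the lower occurrence).
*the delegates₁* (the lower occurrence) is an R-expression. Principle C requires it to be free everywhere.
*the delegates₁* (the higher occurrence) c-commands it and carries the same index.
The R-expression is bound → Principle C violation.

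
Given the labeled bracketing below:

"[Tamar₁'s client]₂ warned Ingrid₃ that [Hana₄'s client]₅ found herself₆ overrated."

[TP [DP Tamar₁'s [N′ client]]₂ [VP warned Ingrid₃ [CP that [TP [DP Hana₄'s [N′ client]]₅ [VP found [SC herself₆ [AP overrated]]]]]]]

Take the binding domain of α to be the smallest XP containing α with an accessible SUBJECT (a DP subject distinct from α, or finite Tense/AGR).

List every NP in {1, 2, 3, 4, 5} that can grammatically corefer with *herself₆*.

*herself* is an anaphor, so Principle A applies: it must be bound in its binding domain.
Binding domain of *herself₆*: the embedded TP, whose subject is [Hana₄'s client]₅.
*Tamar₁* does not c-command the anaphor → cannot bind it.
*[Tamar₁'s client]₂* c-commands the anaphor but is outside its binding domain → cannot satisfy Principle A.
*Ingrid₃* c-commands the anaphor but is outside its binding domain → cannot satisfy Principle A.
*Hana₄* does not c-command the anaphor → cannot bind it.
*[Hana₄'s client]₅* c-commands the anaphor within its binding domain → licit binder.

{5}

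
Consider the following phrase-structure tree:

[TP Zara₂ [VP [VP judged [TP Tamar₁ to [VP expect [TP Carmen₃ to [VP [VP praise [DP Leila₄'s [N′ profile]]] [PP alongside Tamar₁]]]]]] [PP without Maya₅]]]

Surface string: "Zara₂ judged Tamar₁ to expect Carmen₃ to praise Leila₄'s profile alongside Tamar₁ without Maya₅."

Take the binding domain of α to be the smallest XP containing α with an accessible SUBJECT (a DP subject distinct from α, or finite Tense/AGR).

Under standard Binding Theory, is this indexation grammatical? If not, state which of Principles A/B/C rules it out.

Principle C

The two coindexed NPs are *Tamar₁* (the lower occurrence) and *Tamar₁* (the higher occurrence).
*Tamar₁* (the lower occurrence) is an R-expression. Principle C requires it to be free everywhere.
*Tamar₁* (the higher occurrence) c-commands it and carries the same index.
The R-expression is bound → Principle C violation.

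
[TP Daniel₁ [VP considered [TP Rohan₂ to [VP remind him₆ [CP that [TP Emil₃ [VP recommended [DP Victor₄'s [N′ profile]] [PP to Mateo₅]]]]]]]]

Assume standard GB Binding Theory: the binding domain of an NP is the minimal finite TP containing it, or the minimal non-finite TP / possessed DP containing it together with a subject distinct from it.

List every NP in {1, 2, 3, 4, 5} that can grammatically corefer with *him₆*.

{1}

*him* is a pronoun, so Principle B applies: it must be free in its binding domain.
Binding domain of *him₆*: the embedded TP, whose subject is Rohan₂.
*Daniel₁* c-commands the pronoun but from outside its binding domain, and is not c-commanded by it → coindexation permitted.
*Rohan₂* c-commands the pronoun within its binding domain → coindexation would violate Principle B.
*Emil₃*: the pronoun c-commands this R-expression → coindexation would violate Principle C on *Emil₃*.
*Victor₄*: the pronoun c-commands this R-expression → coindexation would violate Principle C on *Victor₄*.
*Mateo₅*: the pronoun c-commands this R-expression → coindexation would violate Principle C on *Mateo₅*.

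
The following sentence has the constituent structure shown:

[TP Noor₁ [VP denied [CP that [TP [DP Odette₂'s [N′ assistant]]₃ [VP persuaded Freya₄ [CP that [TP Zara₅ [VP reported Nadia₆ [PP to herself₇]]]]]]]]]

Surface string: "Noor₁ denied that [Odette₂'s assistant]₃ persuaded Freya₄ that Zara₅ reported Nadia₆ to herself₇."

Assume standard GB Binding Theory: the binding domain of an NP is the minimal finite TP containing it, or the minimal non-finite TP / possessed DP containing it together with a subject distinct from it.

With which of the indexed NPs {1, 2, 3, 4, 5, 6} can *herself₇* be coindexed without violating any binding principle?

*herself* is an anaphor, so Principle A applies: it must be bound in its binding domain.
Binding domain of *herself₇*: the embedded TP, whose subject is Zara₅.
*Noor₁* c-commands the anaphor but is outside its binding domain → cannot satisfy Principle A.
*Odette₂* does not c-command the anaphor → cannot bind it.
*[Odette₂'s assistant]₃* c-commands the anaphor but is outside its binding domain → cannot satisfy Principle A.
*Freya₄* c-commands the anaphor but is outside its binding domain → cannot satisfy Principle A.
*Zara₅* c-commands the anaphor within its binding domain → licit binder.
*Nadia₆* c-commands the anaphor within its binding domain → licit binder.

{5, 6}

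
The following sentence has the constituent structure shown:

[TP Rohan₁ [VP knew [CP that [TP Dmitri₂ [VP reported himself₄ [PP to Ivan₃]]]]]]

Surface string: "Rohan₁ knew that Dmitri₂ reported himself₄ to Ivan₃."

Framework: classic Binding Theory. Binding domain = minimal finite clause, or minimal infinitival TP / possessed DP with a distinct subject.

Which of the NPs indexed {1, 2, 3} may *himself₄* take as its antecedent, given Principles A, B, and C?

{2}

*himself* is an anaphor, so Principle A applies: it must be bound in its binding domain.
Binding domain of *himself₄*: the embedded TP, whose subject is Dmitri₂.
*Rohan₁* c-commands the anaphor but is outside its binding domain → cannot satisfy Principle A.
*Dmitri₂* c-commands the anaphor within its binding domain → licit binder.
*Ivan₃* does not c-command the anaphor → cannot bind it.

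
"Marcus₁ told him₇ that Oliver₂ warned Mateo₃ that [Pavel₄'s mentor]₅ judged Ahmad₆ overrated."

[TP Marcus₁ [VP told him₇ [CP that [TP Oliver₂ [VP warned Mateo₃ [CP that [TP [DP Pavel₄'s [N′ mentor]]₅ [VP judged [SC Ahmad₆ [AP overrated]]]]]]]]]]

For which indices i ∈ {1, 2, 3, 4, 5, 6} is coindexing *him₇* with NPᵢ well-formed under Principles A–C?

none

*him* is a pronoun, so Principle B applies: it must be free in its binding domain.
Binding domain of *him₇*: the matrix TP, whose subject is Marcus₁.
*Marcus₁* c-commands the pronoun within its binding domain → coindexation would violate Principle B.
*Oliver₂*: the pronoun c-commands this R-expression → coindexation would violate Principle C on *Oliver₂*.
*Mateo₃*: the pronoun c-commands this R-expression → coindexation would violate Principle C on *Mateo₃*.
*Pavel₄*: the pronoun c-commands this R-expression → coindexation would violate Principle C on *Pavel₄*.
*[Pavel₄'s mentor]₅*: the pronoun c-commands this R-expression → coindexation would violate Principle C on *[Pavel₄'s mentor]₅*.
*Ahmad₆*: the pronoun c-commands this R-expression → coindexation would violate Principle C on *Ahmad₆*.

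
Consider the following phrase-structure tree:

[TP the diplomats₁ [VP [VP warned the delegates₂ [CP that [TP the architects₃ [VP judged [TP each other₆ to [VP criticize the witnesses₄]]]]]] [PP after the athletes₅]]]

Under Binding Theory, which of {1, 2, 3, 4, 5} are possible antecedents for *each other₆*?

{3}

*each other* is an anaphor, so Principle A applies: it must be bound in its binding domain.
Binding domain of *each other₆*: the embedded TP, whose subject is the architects₃.
*the diplomats₁* c-commands the anaphor but is outside its binding domain → cannot satisfy Principle A.
*the delegates₂* c-commands the anaphor but is outside its binding domain → cannot satisfy Principle A.
*the architects₃* c-commands the anaphor within its binding domain → licit binder.
*the witnesses₄* does not c-command the anaphor → cannot bind it.
*the athletes₅* does not c-command the anaphor → cannot bind it.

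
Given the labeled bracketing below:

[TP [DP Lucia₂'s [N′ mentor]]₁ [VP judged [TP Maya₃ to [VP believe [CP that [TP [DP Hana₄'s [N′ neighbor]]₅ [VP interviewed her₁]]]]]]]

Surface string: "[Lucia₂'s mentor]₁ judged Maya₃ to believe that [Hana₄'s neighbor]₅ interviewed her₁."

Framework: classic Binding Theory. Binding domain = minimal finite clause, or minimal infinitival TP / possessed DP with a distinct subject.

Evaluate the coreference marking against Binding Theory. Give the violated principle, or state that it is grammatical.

The two coindexed NPs are *[Lucia₂'s mentor]₁* and *her₁*.
*her₁* is a pronoun; its binding domain is the embedded TP, whose subject is [Hana₄'s neighbor]₅. Within that domain it is c-commanded only by *[Hana₄'s neighbor]₅*, which carries a different index — the pronoun is free locally, so Principle B holds.
*[Lucia₂'s mentor]₁* is an R-expression; *her₁* does not c-command it, and no other NP shares its index, so Principle C is satisfied.
All principles are respected.

grammatical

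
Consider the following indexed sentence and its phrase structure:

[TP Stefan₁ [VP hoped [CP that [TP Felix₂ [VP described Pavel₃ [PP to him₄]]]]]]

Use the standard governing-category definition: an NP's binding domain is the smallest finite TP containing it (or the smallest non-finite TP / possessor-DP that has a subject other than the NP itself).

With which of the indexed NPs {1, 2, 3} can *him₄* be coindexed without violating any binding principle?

{1}

*him* is a pronoun, so Principle B applies: it must be free in its binding domain.
Binding domain of *him₄*: the embedded TP, whose subject is Felix₂.
*Stefan₁* c-commands the pronoun but from outside its binding domain, and is not c-commanded by it → coindexation permitted.
*Felix₂* c-commands the pronoun within its binding domain → coindexation would violate Principle B.
*Pavel₃* c-commands the pronoun within its binding domain → coindexation would violate Principle B.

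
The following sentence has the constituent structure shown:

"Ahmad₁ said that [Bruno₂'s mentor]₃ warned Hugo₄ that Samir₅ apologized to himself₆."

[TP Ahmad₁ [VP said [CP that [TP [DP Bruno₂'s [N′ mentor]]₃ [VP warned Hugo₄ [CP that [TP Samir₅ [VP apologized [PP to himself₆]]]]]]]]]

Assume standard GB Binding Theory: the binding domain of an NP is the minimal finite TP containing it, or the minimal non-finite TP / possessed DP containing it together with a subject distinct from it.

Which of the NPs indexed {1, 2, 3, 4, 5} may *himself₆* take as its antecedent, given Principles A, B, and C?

*himself* is an anaphor, so Principle A applies: it must be bound in its binding domain.
Binding domain of *himself₆*: the embedded TP, whose subject is Samir₅.
*Ahmad₁* c-commands the anaphor but is outside its binding domain → cannot satisfy Principle A.
*Bruno₂* does not c-command the anaphor → cannot bind it.
*[Bruno₂'s mentor]₃* c-commands the anaphor but is outside its binding domain → cannot satisfy Principle A.
*Hugo₄* c-commands the anaphor but is outside its binding domain → cannot satisfy Principle A.
*Samir₅* c-commands the anaphor within its binding domain → licit binder.

{5}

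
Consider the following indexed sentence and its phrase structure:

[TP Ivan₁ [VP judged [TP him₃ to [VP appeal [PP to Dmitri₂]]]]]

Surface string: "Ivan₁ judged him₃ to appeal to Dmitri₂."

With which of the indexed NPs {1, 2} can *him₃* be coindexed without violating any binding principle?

*him* is a pronoun, so Principle B applies: it must be free in its binding domain.
Binding domain of *him₃*: the matrix TP, whose subject is Ivan₁.
*Ivan₁* c-commands the pronoun within its binding domain → coindexation would violate Principle B.
*Dmitri₂*: the pronoun c-commands this R-expression → coindexation would violate Principle C on *Dmitri₂*.

none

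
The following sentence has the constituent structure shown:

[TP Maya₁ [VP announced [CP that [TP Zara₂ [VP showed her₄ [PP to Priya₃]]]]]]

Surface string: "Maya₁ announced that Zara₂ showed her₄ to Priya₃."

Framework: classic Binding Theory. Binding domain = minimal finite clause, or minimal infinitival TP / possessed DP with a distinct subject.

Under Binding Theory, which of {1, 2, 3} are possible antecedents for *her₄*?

*her* is a pronoun, so Principle B applies: it must be free in its binding domain.
Binding domain of *her₄*: the embedded TP, whose subject is Zara₂.
*Maya₁* c-commands the pronoun but from outside its binding domain, and is not c-commanded by it → coindexation permitted.
*Zara₂* c-commands the pronoun within its binding domain → coindexation would violate Principle B.
*Priya₃*: the pronoun c-commands this R-expression → coindexation would violate Principle C on *Priya₃*.

{1}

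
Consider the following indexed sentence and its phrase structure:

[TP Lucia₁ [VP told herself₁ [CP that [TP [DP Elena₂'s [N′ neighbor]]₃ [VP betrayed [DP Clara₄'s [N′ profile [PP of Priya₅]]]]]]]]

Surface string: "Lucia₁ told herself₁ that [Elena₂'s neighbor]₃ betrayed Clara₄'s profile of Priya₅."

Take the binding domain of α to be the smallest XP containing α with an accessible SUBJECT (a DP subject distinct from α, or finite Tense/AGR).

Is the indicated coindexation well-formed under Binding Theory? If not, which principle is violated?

The two coindexed NPs are *Lucia₁* and *herself₁*.
*herself₁* is an anaphor; its binding domain is the matrix TP, whose subject is Lucia₁. *Lucia₁* c-commands it within that domain and shares its index, so Principle A is satisfied.
*Lucia₁* is an R-expression; *herself₁* does not c-command it, and no other NP shares its index, so Principle C is satisfied.
All principles are respected.

grammatical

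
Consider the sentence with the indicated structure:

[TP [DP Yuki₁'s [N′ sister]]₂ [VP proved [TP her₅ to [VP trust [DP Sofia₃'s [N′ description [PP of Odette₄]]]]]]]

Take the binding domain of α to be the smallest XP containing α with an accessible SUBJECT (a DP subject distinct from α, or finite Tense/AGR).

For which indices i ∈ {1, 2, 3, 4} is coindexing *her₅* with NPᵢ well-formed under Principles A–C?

{1}

*her* is a pronoun, so Principle B applies: it must be free in its binding domain.
Binding domain of *her₅*: the matrix TP, whose subject is [Yuki₁'s sister]₂.
*Yuki₁* and the pronoun do not c-command one another → neither Principle B nor Principle C is at stake; coindexation permitted.
*[Yuki₁'s sister]₂* c-commands the pronoun within its binding domain → coindexation would violate Principle B.
*Sofia₃*: the pronoun c-commands this R-expression → coindexation would violate Principle C on *Sofia₃*.
*Odette₄*: the pronoun c-commands this R-expression → coindexation would violate Principle C on *Odette₄*.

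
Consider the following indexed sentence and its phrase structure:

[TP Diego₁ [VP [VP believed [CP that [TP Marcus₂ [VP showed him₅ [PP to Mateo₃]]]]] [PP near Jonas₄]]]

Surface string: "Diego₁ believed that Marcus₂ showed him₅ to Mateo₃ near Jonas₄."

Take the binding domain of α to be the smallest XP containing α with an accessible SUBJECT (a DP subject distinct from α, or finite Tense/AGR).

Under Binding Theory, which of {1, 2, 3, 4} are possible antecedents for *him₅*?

*him* is a pronoun, so Principle B applies: it must be free in its binding domain.
Binding domain of *him₅*: the embedded TP, whose subject is Marcus₂.
*Diego₁* c-commands the pronoun but from outside its binding domain, and is not c-commanded by it → coindexation permitted.
*Marcus₂* c-commands the pronoun within its binding domain → coindexation would violate Principle B.
*Mateo₃*: the pronoun c-commands this R-expression → coindexation would violate Principle C on *Mateo₃*.
*Jonas₄* and the pronoun do not c-command one another → neither Principle B nor Principle C is at stake; coindexation permitted.

{1, 4}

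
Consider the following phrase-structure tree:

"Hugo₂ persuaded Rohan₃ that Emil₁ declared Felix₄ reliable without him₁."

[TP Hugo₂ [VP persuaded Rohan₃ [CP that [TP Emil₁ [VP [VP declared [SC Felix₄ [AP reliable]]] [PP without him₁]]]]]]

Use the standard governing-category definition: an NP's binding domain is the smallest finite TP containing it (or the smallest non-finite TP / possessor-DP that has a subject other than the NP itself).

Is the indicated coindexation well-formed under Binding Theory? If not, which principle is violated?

Principle B

The two coindexed NPs are *Emil₁* and *him₁*.
*him₁* is a pronoun. Its binding domain is the embedded TP, whose subject is Emil₁.
*Emil₁* c-commands it within that domain and carries the same index.
The pronoun is locally bound → Principle B violation.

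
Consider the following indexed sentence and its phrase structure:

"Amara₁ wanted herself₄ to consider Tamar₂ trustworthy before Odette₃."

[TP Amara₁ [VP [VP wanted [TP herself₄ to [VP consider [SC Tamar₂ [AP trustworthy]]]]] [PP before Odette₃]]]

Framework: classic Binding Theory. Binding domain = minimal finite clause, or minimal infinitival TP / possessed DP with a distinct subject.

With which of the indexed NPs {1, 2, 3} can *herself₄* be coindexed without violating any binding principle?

*herself* is an anaphor, so Principle A applies: it must be bound in its binding domain.
Binding domain of *herself₄*: the matrix TP, whose subject is Amara₁.
*Amara₁* c-commands the anaphor within its binding domain → licit binder.
*Tamar₂* does not c-command the anaphor → cannot bind it.
*Odette₃* does not c-command the anaphor → cannot bind it.

{1}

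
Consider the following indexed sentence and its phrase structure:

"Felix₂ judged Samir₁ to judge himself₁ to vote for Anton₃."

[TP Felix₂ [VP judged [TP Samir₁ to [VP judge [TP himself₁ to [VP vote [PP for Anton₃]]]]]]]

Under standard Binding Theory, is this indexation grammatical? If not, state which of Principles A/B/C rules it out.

grammatical

The two coindexed NPs are *Samir₁* and *himself₁*.
*himself₁* is an anaphor; its binding domain is the embedded TP, whose subject is Samir₁. *Samir₁* c-commands it within that domain and shares its index, so Principle A is satisfied.
*Samir₁* is an R-expression; *himself₁* does not c-command it, and no other NP shares its index, so Principle C is satisfied.
All principles are respected.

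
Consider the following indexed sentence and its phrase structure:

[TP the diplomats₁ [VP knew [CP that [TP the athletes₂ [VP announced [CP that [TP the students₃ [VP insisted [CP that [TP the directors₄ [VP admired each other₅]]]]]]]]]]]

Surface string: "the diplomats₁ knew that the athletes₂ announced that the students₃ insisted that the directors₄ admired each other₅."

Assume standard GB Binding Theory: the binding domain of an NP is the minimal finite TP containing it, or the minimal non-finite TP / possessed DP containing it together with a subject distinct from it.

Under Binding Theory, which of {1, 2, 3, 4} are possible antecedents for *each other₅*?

*each other* is an anaphor, so Principle A applies: it must be bound in its binding domain.
Binding domain of *each other₅*: the embedded TP, whose subject is the directors₄.
*the diplomats₁* c-commands the anaphor but is outside its binding domain → cannot satisfy Principle A.
*the athletes₂* c-commands the anaphor but is outside its binding domain → cannot satisfy Principle A.
*the students₃* c-commands the anaphor but is outside its binding domain → cannot satisfy Principle A.
*the directors₄* c-commands the anaphor within its binding domain → licit binder.

{4}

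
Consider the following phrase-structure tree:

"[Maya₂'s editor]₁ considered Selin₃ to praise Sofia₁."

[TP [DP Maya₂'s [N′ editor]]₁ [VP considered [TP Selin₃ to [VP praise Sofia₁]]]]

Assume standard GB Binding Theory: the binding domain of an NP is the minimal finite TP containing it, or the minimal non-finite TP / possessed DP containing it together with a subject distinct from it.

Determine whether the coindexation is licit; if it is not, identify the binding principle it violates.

The two coindexed NPs are *[Maya₂'s editor]₁* and *Sofia₁*.
*Sofia₁* is an R-expression. Principle C requires it to be free everywhere.
*[Maya₂'s editor]₁* c-commands it and carries the same index.
The R-expression is bound → Principle C violation.

Principle C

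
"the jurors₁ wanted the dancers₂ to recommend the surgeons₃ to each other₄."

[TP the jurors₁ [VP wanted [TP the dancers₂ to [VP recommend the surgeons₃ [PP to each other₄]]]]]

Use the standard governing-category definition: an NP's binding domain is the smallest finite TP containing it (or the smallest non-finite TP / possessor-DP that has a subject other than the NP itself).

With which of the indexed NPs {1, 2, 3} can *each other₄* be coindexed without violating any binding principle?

*each other* is an anaphor, so Principle A applies: it must be bound in its binding domain.
Binding domain of *each other₄*: the embedded TP, whose subject is the dancers₂.
*the jurors₁* c-commands the anaphor but is outside its binding domain → cannot satisfy Principle A.
*the dancers₂* c-commands the anaphor within its binding domain → licit binder.
*the surgeons₃* c-commands the anaphor within its binding domain → licit binder.

{2, 3}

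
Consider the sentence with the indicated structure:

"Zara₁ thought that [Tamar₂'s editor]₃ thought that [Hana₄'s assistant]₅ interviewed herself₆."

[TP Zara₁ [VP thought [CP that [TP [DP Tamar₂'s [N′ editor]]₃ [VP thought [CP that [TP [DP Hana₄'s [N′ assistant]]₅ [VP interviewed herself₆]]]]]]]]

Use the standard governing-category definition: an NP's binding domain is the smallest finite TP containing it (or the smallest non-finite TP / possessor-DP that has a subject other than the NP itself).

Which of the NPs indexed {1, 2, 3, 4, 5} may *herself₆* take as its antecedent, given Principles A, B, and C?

*herself* is an anaphor, so Principle A applies: it must be bound in its binding domain.
Binding domain of *herself₆*: the embedded TP, whose subject is [Hana₄'s assistant]₅.
*Zara₁* c-commands the anaphor but is outside its binding domain → cannot satisfy Principle A.
*Tamar₂* does not c-command the anaphor → cannot bind it.
*[Tamar₂'s editor]₃* c-commands the anaphor but is outside its binding domain → cannot satisfy Principle A.
*Hana₄* does not c-command the anaphor → cannot bind it.
*[Hana₄'s assistant]₅* c-commands the anaphor within its binding domain → licit binder.

{5}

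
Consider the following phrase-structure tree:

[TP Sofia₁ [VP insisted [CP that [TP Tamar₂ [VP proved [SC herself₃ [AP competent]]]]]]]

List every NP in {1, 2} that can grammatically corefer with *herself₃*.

*herself* is an anaphor, so Principle A applies: it must be bound in its binding domain.
Binding domain of *herself₃*: the embedded TP, whose subject is Tamar₂.
*Sofia₁* c-commands the anaphor but is outside its binding domain → cannot satisfy Principle A.
*Tamar₂* c-commands the anaphor within its binding domain → licit binder.

{2}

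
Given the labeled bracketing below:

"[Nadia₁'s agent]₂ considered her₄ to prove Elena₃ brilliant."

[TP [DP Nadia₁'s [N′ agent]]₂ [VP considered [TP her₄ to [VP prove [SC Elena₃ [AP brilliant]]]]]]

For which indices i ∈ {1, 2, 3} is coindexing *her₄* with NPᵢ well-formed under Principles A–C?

{1}

*her* is a pronoun, so Principle B applies: it must be free in its binding domain.
Binding domain of *her₄*: the matrix TP, whose subject is [Nadia₁'s agent]₂.
*Nadia₁* and the pronoun do not c-command one another → neither Principle B nor Principle C is at stake; coindexation permitted.
*[Nadia₁'s agent]₂* c-commands the pronoun within its binding domain → coindexation would violate Principle B.
*Elena₃*: the pronoun c-commands this R-expression → coindexation would violate Principle C on *Elena₃*.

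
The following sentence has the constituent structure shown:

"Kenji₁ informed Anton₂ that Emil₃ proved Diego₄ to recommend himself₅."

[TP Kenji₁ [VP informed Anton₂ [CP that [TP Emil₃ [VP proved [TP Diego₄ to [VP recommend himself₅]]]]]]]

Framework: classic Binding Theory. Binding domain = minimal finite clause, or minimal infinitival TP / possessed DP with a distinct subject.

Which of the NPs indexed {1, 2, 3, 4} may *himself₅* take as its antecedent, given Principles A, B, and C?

*himself* is an anaphor, so Principle A applies: it must be bound in its binding domain.
Binding domain of *himself₅*: the embedded TP, whose subject is Diego₄.
*Kenji₁* c-commands the anaphor but is outside its binding domain → cannot satisfy Principle A.
*Anton₂* c-commands the anaphor but is outside its binding domain → cannot satisfy Principle A.
*Emil₃* c-commands the anaphor but is outside its binding domain → cannot satisfy Principle A.
*Diego₄* c-commands the anaphor within its binding domain → licit binder.

{4}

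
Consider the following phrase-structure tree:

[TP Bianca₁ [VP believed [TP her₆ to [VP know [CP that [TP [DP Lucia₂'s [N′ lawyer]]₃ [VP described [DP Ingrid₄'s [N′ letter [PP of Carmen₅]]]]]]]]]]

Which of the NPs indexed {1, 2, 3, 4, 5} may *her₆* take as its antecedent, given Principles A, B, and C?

*her* is a pronoun, so Principle B applies: it must be free in its binding domain.
Binding domain of *her₆*: the matrix TP, whose subject is Bianca₁.
*Bianca₁* c-commands the pronoun within its binding domain → coindexation would violate Principle B.
*Lucia₂*: the pronoun c-commands this R-expression → coindexation would violate Principle C on *Lucia₂*.
*[Lucia₂'s lawyer]₃*: the pronoun c-commands this R-expression → coindexation would violate Principle C on *[Lucia₂'s lawyer]₃*.
*Ingrid₄*: the pronoun c-commands this R-expression → coindexation would violate Principle C on *Ingrid₄*.
*Carmen₅*: the pronoun c-commands this R-expression → coindexation would violate Principle C on *Carmen₅*.

none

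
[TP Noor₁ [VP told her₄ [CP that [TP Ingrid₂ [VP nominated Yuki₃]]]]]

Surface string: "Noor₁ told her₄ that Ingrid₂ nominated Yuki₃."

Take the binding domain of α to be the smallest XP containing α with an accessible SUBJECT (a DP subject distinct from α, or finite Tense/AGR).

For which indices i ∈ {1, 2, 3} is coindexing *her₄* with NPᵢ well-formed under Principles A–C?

*her* is a pronoun, so Principle B applies: it must be free in its binding domain.
Binding domain of *her₄*: the matrix TP, whose subject is Noor₁.
*Noor₁* c-commands the pronoun within its binding domain → coindexation would violate Principle B.
*Ingrid₂*: the pronoun c-commands this R-expression → coindexation would violate Principle C on *Ingrid₂*.
*Yuki₃*: the pronoun c-commands this R-expression → coindexation would violate Principle C on *Yuki₃*.

none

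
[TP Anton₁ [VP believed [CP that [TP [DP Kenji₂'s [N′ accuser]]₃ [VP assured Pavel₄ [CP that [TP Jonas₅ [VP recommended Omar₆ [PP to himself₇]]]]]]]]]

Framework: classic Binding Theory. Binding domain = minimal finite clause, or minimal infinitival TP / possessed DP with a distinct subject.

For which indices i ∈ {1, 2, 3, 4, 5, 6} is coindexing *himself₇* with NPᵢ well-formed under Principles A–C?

{5, 6}

*himself* is an anaphor, so Principle A applies: it must be bound in its binding domain.
Binding domain of *himself₇*: the embedded TP, whose subject is Jonas₅.
*Anton₁* c-commands the anaphor but is outside its binding domain → cannot satisfy Principle A.
*Kenji₂* does not c-command the anaphor → cannot bind it.
*[Kenji₂'s accuser]₃* c-commands the anaphor but is outside its binding domain → cannot satisfy Principle A.
*Pavel₄* c-commands the anaphor but is outside its binding domain → cannot satisfy Principle A.
*Jonas₅* c-commands the anaphor within its binding domain → licit binder.
*Omar₆* c-commands the anaphor within its binding domain → licit binder.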